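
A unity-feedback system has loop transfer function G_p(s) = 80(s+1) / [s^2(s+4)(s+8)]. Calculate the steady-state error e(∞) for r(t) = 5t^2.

The open loop has two poles at the origin → type 2 system.
K_a = lim_{s→0} s^2·G_p(s) = 80·1 / (4·8) = 2.5.
r(t) = 5t^2 gives R(s) = 10/s^3.
e_ss = 10/K_a = 10/2.5 = 4.

4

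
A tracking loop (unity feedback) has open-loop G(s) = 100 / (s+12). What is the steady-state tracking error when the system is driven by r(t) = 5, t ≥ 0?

15/28

G(s) has no factors of s in the denominator, so the system is type 0.
K_p = lim_{s→0} G(s) = 100 / (12) = 25/3.
e_ss = 5/(1 + K_p) = 5/(28/3) = 15/28.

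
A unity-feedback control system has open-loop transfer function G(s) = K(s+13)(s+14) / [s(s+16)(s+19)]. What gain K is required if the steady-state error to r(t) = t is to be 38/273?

The open loop has one pole at the origin → type 1 system.
K_v = lim_{s→0} s·G(s) = K·13·14 / (16·19) = (91/152)·K.
e_ss = 1/K_v = 38/273 ⇒ K_v = 273/38 ⇒ K = (273/38)/(91/152) = 12.

12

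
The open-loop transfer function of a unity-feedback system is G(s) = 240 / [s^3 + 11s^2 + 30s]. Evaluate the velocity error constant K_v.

8

Lowest-order denominator term is 30s, so the open loop has 1 pole at the origin → type 1 system.
K_v = lim_{s→0} s·G(s) = 240 / 30 = 8.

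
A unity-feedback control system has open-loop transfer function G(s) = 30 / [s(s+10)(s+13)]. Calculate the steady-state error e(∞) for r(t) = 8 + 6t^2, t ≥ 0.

infinity

G(s) has one factor of s in the denominator, so the system is type 1. By superposition:
  • 8: tracked with zero error.
  • 6t^2: a type-1 system cannot track it, e_ss → ∞.
The unbounded component dominates.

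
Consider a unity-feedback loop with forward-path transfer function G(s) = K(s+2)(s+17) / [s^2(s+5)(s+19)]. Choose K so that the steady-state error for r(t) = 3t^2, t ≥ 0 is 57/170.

System type = 2 (two poles at s=0).
K_a = lim_{s→0} s^2·G(s) = K·2·17 / (5·19) = (34/95)·K.
e_ss = 6/K_a = 57/170 ⇒ K_a = 340/19 ⇒ K = (340/19)/(34/95) = 50.

50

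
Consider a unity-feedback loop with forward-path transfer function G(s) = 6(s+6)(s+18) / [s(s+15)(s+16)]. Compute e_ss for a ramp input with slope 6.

The open loop has one pole at the origin → type 1 system.
K_v = lim_{s→0} s·G(s) = 6·6·18 / (15·16) = 2.7.
e_ss = 6/K_v = 6/2.7 = 20/9.

20/9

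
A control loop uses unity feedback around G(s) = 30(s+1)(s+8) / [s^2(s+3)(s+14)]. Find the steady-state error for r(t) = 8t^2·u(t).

System type = 2 (two poles at s=0).
K_a = lim_{s→0} s^2·G(s) = 30·1·8 / (3·14) = 40/7.
r(t) = 8t^2 gives R(s) = 16/s^3.
e_ss = 16/K_a = 16/(40/7) = 2.8.

2.8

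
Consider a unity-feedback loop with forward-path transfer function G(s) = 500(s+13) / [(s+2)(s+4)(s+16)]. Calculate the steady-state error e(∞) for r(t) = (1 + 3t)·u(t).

infinity

The open loop has no poles at the origin → type 0 system. Taking each input component in turn:
  • 1: e_ss = 1/(1+K_p) with K_p=1625/32 → 32/1657.
  • 3t: a type-0 system cannot track it, e_ss → ∞.
The unbounded component dominates.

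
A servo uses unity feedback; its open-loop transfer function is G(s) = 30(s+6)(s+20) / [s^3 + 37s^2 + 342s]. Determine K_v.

200/19

Factoring s from the denominator leaves a polynomial with constant term 342, so the system is type 1.
K_v = lim_{s→0} s·G(s) = 30·6·20 / 342 = 200/19.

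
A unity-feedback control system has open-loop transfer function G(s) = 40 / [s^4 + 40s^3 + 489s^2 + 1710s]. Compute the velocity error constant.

Lowest-order denominator term is 1710s, so the open loop has 1 pole at the origin → type 1 system.
K_v = lim_{s→0} s·G(s) = 40 / 1710 = 4/171.

4/171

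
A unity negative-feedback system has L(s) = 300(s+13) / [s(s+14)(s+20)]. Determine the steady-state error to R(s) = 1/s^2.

14/195

System type = 1 (one pole at s=0).
K_v = lim_{s→0} s·L(s) = 300·13 / (14·20) = 195/14.
e_ss = 1/K_v = 1/(195/14) = 14/195.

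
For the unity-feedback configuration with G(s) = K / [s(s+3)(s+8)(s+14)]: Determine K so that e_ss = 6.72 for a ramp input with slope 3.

One free integrator in G(s): this is a type 1 system.
K_v = lim_{s→0} s·G(s) = K / (3·8·14) = (1/336)·K.
e_ss = 3/K_v = 6.72 ⇒ K_v = 25/56 ⇒ K = (25/56)/(1/336) = 150.

150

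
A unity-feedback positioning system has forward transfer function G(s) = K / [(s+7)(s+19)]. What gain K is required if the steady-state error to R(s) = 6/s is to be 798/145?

G(s) has no factors of s in the denominator, so the system is type 0.
K_p = lim_{s→0} G(s) = K / (7·19) = (1/133)·K.
e_ss = 6/(1 + K_p) = 798/145 ⇒ 1 + (1/133)·K = 145/133 ⇒ K = 12.

12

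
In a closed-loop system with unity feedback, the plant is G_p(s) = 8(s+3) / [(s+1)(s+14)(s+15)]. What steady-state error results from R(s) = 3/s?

G_p(s) has no factors of s in the denominator, so the system is type 0.
K_p = lim_{s→0} G_p(s) = 8·3 / (1·14·15) = 4/35.
e_ss = 3/(1 + K_p) = 3/(39/35) = 35/13.

35/13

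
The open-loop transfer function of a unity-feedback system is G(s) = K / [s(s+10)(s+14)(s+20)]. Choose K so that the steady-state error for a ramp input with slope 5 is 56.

One free integrator in G(s): this is a type 1 system.
K_v = lim_{s→0} s·G(s) = K / (10·14·20) = (1/2800)·K.
e_ss = 5/K_v = 56 ⇒ K_v = 5/56 ⇒ K = (5/56)/(1/2800) = 250.

250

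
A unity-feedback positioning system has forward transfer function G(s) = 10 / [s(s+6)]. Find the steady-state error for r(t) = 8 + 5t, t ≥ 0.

3

One free integrator in G(s): this is a type 1 system. By superposition:
  • 8: tracked with zero error.
  • 5t: e_ss = 5/K_v with K_v=5/3 → 3.
Total e_ss = 3.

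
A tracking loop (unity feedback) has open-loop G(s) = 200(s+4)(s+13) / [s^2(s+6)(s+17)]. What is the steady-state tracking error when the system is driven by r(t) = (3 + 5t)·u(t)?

0

Two free integrators in G(s): this is a type 2 system. Taking each input component in turn:
  • 3: tracked with zero error.
  • 5t: tracked with zero error.
Total e_ss = 0.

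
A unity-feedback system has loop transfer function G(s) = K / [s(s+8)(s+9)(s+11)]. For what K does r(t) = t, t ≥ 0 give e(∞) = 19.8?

The open loop has one pole at the origin → type 1 system.
K_v = lim_{s→0} s·G(s) = K / (8·9·11) = (1/792)·K.
e_ss = 1/K_v = 19.8 ⇒ K_v = 5/99 ⇒ K = (5/99)/(1/792) = 40.

40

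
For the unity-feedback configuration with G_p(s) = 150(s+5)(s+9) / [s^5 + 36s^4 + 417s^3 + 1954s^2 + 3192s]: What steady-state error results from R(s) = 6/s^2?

1064/375

Lowest-order denominator term is 3192s, so the open loop has 1 pole at the origin → type 1 system.
K_v = lim_{s→0} s·G_p(s) = 150·5·9 / 3192 = 1125/532.
e_ss = 6/K_v = 6/(1125/532) = 1064/375.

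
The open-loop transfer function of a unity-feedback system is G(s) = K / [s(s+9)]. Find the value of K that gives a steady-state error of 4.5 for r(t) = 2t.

4

One free integrator in G(s): this is a type 1 system.
K_v = lim_{s→0} s·G(s) = K / (9) = (1/9)·K.
e_ss = 2/K_v = 4.5 ⇒ K_v = 4/9 ⇒ K = (4/9)/(1/9) = 4.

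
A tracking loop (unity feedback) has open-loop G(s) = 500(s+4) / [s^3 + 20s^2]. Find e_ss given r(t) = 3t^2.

0.06

Factoring s^2 from the denominator leaves a polynomial with constant term 20, so the system is type 2.
K_a = lim_{s→0} s^2·G(s) = 500·4 / 20 = 100.
r(t) = 3t^2 gives R(s) = 6/s^3.
e_ss = 6/K_a = 6/100 = 0.06.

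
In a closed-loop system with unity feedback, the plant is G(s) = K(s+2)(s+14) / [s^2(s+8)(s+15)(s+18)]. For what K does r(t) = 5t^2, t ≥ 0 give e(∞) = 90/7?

G(s) has two factors of s in the denominator, so the system is type 2.
K_a = lim_{s→0} s^2·G(s) = K·2·14 / (8·15·18) = (7/540)·K.
e_ss = 10/K_a = 90/7 ⇒ K_a = 7/9 ⇒ K = (7/9)/(7/540) = 60.

60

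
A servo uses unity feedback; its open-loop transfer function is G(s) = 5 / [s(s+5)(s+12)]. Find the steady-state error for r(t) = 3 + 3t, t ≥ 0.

System type = 1 (one pole at s=0). Treating each term separately:
  • 3: tracked with zero error.
  • 3t: e_ss = 3/K_v with K_v=1/12 → 36.
Total e_ss = 36.

36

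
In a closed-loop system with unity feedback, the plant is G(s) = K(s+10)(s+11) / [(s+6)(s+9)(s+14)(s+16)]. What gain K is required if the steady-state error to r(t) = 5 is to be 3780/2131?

No free integrators in G(s): this is a type 0 system.
K_p = lim_{s→0} G(s) = K·10·11 / (6·9·14·16) = (55/6048)·K.
e_ss = 5/(1 + K_p) = 3780/2131 ⇒ 1 + (55/6048)·K = 2131/756 ⇒ K = 200.

200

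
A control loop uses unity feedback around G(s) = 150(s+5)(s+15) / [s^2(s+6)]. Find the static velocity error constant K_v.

infinity

K_v = lim_{s→0} s·G(s); with 2 poles at the origin the limit diverges, so K_v = ∞.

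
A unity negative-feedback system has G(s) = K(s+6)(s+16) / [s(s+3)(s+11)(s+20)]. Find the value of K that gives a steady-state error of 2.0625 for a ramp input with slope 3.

G(s) has one factor of s in the denominator, so the system is type 1.
K_v = lim_{s→0} s·G(s) = K·6·16 / (3·11·20) = (8/55)·K.
e_ss = 3/K_v = 2.0625 ⇒ K_v = 16/11 ⇒ K = (16/11)/(8/55) = 10.

10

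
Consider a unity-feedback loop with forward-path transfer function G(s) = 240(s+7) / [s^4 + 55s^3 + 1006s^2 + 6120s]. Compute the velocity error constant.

14/51

Factoring s from the denominator leaves a polynomial with constant term 6120, so the system is type 1.
K_v = lim_{s→0} s·G(s) = 240·7 / 6120 = 14/51.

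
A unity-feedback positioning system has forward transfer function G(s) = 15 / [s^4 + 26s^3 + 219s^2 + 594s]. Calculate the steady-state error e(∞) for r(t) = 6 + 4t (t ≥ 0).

Lowest-order denominator term is 594s, so the open loop has 1 pole at the origin → type 1 system. By superposition:
  • 6: tracked with zero error.
  • 4t: e_ss = 4/K_v with K_v=5/198 → 158.4.
Total e_ss = 158.4.

158.4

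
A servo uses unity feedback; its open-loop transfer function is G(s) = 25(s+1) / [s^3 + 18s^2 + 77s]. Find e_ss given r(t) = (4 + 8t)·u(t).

24.64

Factoring s from the denominator leaves a polynomial with constant term 77, so the system is type 1. Treating each term separately:
  • 4: tracked with zero error.
  • 8t: e_ss = 8/K_v with K_v=25/77 → 24.64.
Total e_ss = 24.64.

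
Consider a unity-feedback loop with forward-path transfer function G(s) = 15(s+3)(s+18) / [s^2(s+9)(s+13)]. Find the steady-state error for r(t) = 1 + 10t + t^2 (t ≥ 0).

The open loop has two poles at the origin → type 2 system. Treating each term separately:
  • 1: tracked with zero error.
  • 10t: tracked with zero error.
  • t^2: e_ss = 2/K_a with K_a=90/13 → 13/45.
Total e_ss = 13/45.

13/45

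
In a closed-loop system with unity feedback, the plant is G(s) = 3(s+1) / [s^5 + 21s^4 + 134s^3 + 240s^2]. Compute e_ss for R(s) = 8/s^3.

640

The denominator has no term below 240s^2 — 2 poles at s=0, type 2.
K_a = lim_{s→0} s^2·G(s) = 3·1 / 240 = 0.0125.
r(t) = 4t^2 gives R(s) = 8/s^3.
e_ss = 8/K_a = 8/0.0125 = 640.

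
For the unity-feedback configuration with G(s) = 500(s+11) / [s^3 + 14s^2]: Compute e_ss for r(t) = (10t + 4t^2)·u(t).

28/1375

Lowest-order denominator term is 14s^2, so the open loop has 2 poles at the origin → type 2 system. Treating each term separately:
  • 10t: tracked with zero error.
  • 4t^2: e_ss = 8/K_a with K_a=2750/7 → 28/1375.
Total e_ss = 28/1375.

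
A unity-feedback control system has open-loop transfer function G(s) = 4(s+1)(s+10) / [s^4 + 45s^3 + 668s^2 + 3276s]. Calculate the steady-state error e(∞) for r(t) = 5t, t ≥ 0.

Lowest-order denominator term is 3276s, so the open loop has 1 pole at the origin → type 1 system.
K_v = lim_{s→0} s·G(s) = 4·1·10 / 3276 = 10/819.
e_ss = 5/K_v = 5/(10/819) = 409.5.

409.5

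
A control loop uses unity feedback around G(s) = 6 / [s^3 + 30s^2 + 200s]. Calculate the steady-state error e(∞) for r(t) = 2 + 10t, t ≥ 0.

Lowest-order denominator term is 200s, so the open loop has 1 pole at the origin → type 1 system. By superposition:
  • 2: tracked with zero error.
  • 10t: e_ss = 10/K_v with K_v=0.03 → 1000/3.
Total e_ss = 1000/3.

1000/3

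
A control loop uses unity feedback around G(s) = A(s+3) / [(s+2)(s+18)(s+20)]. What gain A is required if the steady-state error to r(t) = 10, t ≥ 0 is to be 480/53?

25

System type = 0 (no poles at s=0).
K_p = lim_{s→0} G(s) = A·3 / (2·18·20) = (1/240)·A.
e_ss = 10/(1 + K_p) = 480/53 ⇒ 1 + (1/240)·A = 53/48 ⇒ A = 25.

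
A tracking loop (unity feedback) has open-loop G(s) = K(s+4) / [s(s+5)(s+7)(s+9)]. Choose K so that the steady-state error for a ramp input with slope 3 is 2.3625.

100

The open loop has one pole at the origin → type 1 system.
K_v = lim_{s→0} s·G(s) = K·4 / (5·7·9) = (4/315)·K.
e_ss = 3/K_v = 2.3625 ⇒ K_v = 80/63 ⇒ K = (80/63)/(4/315) = 100.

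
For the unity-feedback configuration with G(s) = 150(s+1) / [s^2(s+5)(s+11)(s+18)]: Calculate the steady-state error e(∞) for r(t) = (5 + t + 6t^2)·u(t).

G(s) has two factors of s in the denominator, so the system is type 2. Taking each input component in turn:
  • 5: tracked with zero error.
  • t: tracked with zero error.
  • 6t^2: e_ss = 12/K_a with K_a=5/33 → 79.2.
Total e_ss = 79.2.

79.2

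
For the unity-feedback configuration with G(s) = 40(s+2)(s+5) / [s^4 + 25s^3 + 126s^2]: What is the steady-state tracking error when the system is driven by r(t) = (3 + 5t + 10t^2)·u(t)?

6.3

Factoring s^2 from the denominator leaves a polynomial with constant term 126, so the system is type 2. Taking each input component in turn:
  • 3: tracked with zero error.
  • 5t: tracked with zero error.
  • 10t^2: e_ss = 20/K_a with K_a=200/63 → 6.3.
Total e_ss = 6.3.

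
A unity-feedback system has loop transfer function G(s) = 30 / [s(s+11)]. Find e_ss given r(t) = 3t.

G(s) has one factor of s in the denominator, so the system is type 1.
K_v = lim_{s→0} s·G(s) = 30 / (11) = 30/11.
e_ss = 3/K_v = 3/(30/11) = 1.1.

1.1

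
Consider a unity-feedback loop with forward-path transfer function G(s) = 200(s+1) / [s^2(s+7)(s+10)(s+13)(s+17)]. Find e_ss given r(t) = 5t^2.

773.5

G(s) has two factors of s in the denominator, so the system is type 2.
K_a = lim_{s→0} s^2·G(s) = 200·1 / (7·10·13·17) = 20/1547.
r(t) = 5t^2 gives R(s) = 10/s^3.
e_ss = 10/K_a = 10/(20/1547) = 773.5.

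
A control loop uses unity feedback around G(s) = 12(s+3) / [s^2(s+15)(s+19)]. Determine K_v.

K_v = lim_{s→0} s·G(s); with 2 poles at the origin the limit diverges, so K_v = ∞.

infinity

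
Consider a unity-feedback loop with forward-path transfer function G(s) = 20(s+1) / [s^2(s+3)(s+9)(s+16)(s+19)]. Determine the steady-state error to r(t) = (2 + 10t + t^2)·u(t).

The open loop has two poles at the origin → type 2 system. By superposition:
  • 2: tracked with zero error.
  • 10t: tracked with zero error.
  • t^2: e_ss = 2/K_a with K_a=5/2052 → 820.8.
Total e_ss = 820.8.

820.8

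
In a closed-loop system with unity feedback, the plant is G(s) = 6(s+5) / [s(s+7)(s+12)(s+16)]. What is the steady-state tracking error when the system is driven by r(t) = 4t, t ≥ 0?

The open loop has one pole at the origin → type 1 system.
K_v = lim_{s→0} s·G(s) = 6·5 / (7·12·16) = 5/224.
e_ss = 4/K_v = 4/(5/224) = 179.2.

179.2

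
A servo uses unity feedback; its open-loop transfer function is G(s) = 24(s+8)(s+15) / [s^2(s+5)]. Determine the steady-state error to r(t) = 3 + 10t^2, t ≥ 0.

System type = 2 (two poles at s=0). Treating each term separately:
  • 3: tracked with zero error.
  • 10t^2: e_ss = 20/K_a with K_a=576 → 5/144.
Total e_ss = 5/144.

5/144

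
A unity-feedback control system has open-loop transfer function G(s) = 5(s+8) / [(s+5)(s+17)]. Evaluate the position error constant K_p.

8/17

System type = 0 (no poles at s=0).
K_p = lim_{s→0} G(s) = 5·8 / (5·17) = 8/17.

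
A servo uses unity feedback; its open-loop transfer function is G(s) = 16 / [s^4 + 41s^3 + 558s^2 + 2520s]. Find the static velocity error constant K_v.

The denominator has no term below 2520s — 1 pole at s=0, type 1.
K_v = lim_{s→0} s·G(s) = 16 / 2520 = 2/315.

2/315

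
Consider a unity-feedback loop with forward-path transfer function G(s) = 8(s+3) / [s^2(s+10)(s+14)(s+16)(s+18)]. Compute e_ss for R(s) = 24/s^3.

40320

The open loop has two poles at the origin → type 2 system.
K_a = lim_{s→0} s^2·G(s) = 8·3 / (10·14·16·18) = 1/1680.
r(t) = 12t^2 gives R(s) = 24/s^3.
e_ss = 24/K_a = 24/(1/1680) = 40320.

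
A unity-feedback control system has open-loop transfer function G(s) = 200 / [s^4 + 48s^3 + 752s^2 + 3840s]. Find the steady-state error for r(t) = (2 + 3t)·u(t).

57.6

The denominator has no term below 3840s — 1 pole at s=0, type 1. By superposition:
  • 2: tracked with zero error.
  • 3t: e_ss = 3/K_v with K_v=5/96 → 57.6.
Total e_ss = 57.6.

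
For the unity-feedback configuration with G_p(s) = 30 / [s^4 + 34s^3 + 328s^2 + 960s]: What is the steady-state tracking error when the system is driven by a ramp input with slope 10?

The denominator has no term below 960s — 1 pole at s=0, type 1.
K_v = lim_{s→0} s·G_p(s) = 30 / 960 = 1/32.
e_ss = 10/K_v = 10/(1/32) = 320.

320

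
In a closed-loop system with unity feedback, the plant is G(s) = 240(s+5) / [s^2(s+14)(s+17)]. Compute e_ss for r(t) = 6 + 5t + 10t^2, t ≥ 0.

The open loop has two poles at the origin → type 2 system. By superposition:
  • 6: tracked with zero error.
  • 5t: tracked with zero error.
  • 10t^2: e_ss = 20/K_a with K_a=600/119 → 119/30.
Total e_ss = 119/30.

119/30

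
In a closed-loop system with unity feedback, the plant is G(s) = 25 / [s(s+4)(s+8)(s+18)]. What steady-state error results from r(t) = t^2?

infinity

G(s) has one factor of s in the denominator, so the system is type 1.
For a type-1 system K_a = 0, so e_ss to a parabolic input is unbounded.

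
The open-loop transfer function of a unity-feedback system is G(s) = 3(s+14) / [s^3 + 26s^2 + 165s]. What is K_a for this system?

0

The denominator has no term below 165s — 1 pole at s=0, type 1.
K_a = lim_{s→0} s^2·G(s) = 0 (the extra factor of s kills the finite limit).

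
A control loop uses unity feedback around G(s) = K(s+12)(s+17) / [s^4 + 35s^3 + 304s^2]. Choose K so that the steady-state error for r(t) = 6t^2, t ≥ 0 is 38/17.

Lowest-order denominator term is 304s^2, so the open loop has 2 poles at the origin → type 2 system.
K_a = lim_{s→0} s^2·G(s) = K·12·17 / 304 = (51/76)·K.
e_ss = 12/K_a = 38/17 ⇒ K_a = 102/19 ⇒ K = (102/19)/(51/76) = 8.

8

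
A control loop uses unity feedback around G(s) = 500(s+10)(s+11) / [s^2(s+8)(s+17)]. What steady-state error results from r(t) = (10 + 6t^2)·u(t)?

The open loop has two poles at the origin → type 2 system. Taking each input component in turn:
  • 10: tracked with zero error.
  • 6t^2: e_ss = 12/K_a with K_a=6875/17 → 204/6875.
Total e_ss = 204/6875.

204/6875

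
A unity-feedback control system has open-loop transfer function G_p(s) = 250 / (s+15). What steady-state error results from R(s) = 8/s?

24/53

The open loop has no poles at the origin → type 0 system.
K_p = lim_{s→0} G_p(s) = 250 / (15) = 50/3.
e_ss = 8/(1 + K_p) = 8/(53/3) = 24/53.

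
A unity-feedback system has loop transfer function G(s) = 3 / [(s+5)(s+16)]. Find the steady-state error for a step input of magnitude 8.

G(s) has no factors of s in the denominator, so the system is type 0.
K_p = lim_{s→0} G(s) = 3 / (5·16) = 0.0375.
e_ss = 8/(1 + K_p) = 8/1.0375 = 640/83.

640/83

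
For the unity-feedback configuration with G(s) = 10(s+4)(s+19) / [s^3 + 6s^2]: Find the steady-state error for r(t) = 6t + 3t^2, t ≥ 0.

Lowest-order denominator term is 6s^2, so the open loop has 2 poles at the origin → type 2 system. Taking each input component in turn:
  • 6t: tracked with zero error.
  • 3t^2: e_ss = 6/K_a with K_a=380/3 → 9/190.
Total e_ss = 9/190.

9/190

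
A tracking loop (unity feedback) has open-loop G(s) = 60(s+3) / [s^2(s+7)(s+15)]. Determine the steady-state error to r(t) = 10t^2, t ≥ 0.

35/3

System type = 2 (two poles at s=0).
K_a = lim_{s→0} s^2·G(s) = 60·3 / (7·15) = 12/7.
r(t) = 10t^2 gives R(s) = 20/s^3.
e_ss = 20/K_a = 20/(12/7) = 35/3.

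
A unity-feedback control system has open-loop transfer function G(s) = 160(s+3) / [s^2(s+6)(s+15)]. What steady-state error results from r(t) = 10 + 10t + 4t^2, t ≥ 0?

The open loop has two poles at the origin → type 2 system. Taking each input component in turn:
  • 10: tracked with zero error.
  • 10t: tracked with zero error.
  • 4t^2: e_ss = 8/K_a with K_a=16/3 → 1.5.
Total e_ss = 1.5.

1.5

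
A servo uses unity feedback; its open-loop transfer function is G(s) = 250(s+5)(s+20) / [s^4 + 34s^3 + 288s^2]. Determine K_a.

Factoring s^2 from the denominator leaves a polynomial with constant term 288, so the system is type 2.
K_a = lim_{s→0} s^2·G(s) = 250·5·20 / 288 = 3125/36.

3125/36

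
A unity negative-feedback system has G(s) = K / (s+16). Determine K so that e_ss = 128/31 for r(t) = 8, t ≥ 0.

G(s) has no factors of s in the denominator, so the system is type 0.
K_p = lim_{s→0} G(s) = K / (16) = 0.0625·K.
e_ss = 8/(1 + K_p) = 128/31 ⇒ 1 + 0.0625·K = 1.9375 ⇒ K = 15.

15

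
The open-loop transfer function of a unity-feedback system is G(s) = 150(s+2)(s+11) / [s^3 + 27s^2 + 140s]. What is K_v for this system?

165/7

Lowest-order denominator term is 140s, so the open loop has 1 pole at the origin → type 1 system.
K_v = lim_{s→0} s·G(s) = 150·2·11 / 140 = 165/7.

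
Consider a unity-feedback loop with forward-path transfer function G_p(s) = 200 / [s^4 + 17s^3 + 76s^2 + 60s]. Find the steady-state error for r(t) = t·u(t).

0.3

Lowest-order denominator term is 60s, so the open loop has 1 pole at the origin → type 1 system.
K_v = lim_{s→0} s·G_p(s) = 200 / 60 = 10/3.
e_ss = 1/K_v = 1/(10/3) = 0.3.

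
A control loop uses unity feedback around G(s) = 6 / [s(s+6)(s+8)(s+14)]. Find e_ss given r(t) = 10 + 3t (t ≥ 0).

System type = 1 (one pole at s=0). By superposition:
  • 10: tracked with zero error.
  • 3t: e_ss = 3/K_v with K_v=1/112 → 336.
Total e_ss = 336.

336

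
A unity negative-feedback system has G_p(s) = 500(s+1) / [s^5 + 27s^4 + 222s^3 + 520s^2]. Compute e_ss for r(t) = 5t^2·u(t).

10.4

Factoring s^2 from the denominator leaves a polynomial with constant term 520, so the system is type 2.
K_a = lim_{s→0} s^2·G_p(s) = 500·1 / 520 = 25/26.
r(t) = 5t^2 gives R(s) = 10/s^3.
e_ss = 10/K_a = 10/(25/26) = 10.4.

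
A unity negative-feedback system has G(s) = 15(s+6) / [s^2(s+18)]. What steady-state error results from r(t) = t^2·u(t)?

The open loop has two poles at the origin → type 2 system.
K_a = lim_{s→0} s^2·G(s) = 15·6 / (18) = 5.
r(t) = t^2 gives R(s) = 2/s^3.
e_ss = 2/K_a = 2/5 = 0.4.

0.4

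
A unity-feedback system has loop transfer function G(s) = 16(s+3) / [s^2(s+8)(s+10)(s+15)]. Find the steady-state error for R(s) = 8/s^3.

200

G(s) has two factors of s in the denominator, so the system is type 2.
K_a = lim_{s→0} s^2·G(s) = 16·3 / (8·10·15) = 0.04.
r(t) = 4t^2 gives R(s) = 8/s^3.
e_ss = 8/K_a = 8/0.04 = 200.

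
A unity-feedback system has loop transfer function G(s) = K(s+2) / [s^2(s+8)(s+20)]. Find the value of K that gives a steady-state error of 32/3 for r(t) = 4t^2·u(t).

Two free integrators in G(s): this is a type 2 system.
K_a = lim_{s→0} s^2·G(s) = K·2 / (8·20) = 0.0125·K.
e_ss = 8/K_a = 32/3 ⇒ K_a = 0.75 ⇒ K = 0.75/0.0125 = 60.

60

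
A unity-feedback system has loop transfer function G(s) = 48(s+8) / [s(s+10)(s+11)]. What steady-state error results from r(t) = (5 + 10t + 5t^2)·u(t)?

infinity

G(s) has one factor of s in the denominator, so the system is type 1. By superposition:
  • 5: tracked with zero error.
  • 10t: e_ss = 10/K_v with K_v=192/55 → 275/96.
  • 5t^2: a type-1 system cannot track it, e_ss → ∞.
The unbounded component dominates.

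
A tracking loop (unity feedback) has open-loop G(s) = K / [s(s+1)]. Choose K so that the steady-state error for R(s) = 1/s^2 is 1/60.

60

System type = 1 (one pole at s=0).
K_v = lim_{s→0} s·G(s) = K / (1) = 1·K.
e_ss = 1/K_v = 1/60 ⇒ K_v = 60 ⇒ K = 60/1 = 60.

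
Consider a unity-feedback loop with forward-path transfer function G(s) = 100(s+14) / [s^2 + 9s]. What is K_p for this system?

infinity

K_p = lim_{s→0} G(s); with 1 pole at the origin the limit diverges, so K_p = ∞.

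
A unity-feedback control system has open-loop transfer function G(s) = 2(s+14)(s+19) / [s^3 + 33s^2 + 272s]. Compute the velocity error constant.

133/68

The denominator has no term below 272s — 1 pole at s=0, type 1.
K_v = lim_{s→0} s·G(s) = 2·14·19 / 272 = 133/68.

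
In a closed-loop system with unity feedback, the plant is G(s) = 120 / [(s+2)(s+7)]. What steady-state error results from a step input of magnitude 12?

84/67

System type = 0 (no poles at s=0).
K_p = lim_{s→0} G(s) = 120 / (2·7) = 60/7.
e_ss = 12/(1 + K_p) = 12/(67/7) = 84/67.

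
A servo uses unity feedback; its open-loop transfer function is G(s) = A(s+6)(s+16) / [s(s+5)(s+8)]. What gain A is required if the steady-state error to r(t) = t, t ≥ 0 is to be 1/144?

G(s) has one factor of s in the denominator, so the system is type 1.
K_v = lim_{s→0} s·G(s) = A·6·16 / (5·8) = 2.4·A.
e_ss = 1/K_v = 1/144 ⇒ K_v = 144 ⇒ A = 144/2.4 = 60.

60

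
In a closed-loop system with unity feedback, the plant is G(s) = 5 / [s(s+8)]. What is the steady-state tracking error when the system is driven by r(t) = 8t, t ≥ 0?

One free integrator in G(s): this is a type 1 system.
K_v = lim_{s→0} s·G(s) = 5 / (8) = 0.625.
e_ss = 8/K_v = 8/0.625 = 12.8.

12.8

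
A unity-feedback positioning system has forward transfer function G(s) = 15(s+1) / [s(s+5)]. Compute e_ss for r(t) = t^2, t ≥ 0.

The open loop has one pole at the origin → type 1 system.
K_a = lim_{s→0} s^2·G(s) = 0; the steady-state error to this parabolic input grows without bound.

infinity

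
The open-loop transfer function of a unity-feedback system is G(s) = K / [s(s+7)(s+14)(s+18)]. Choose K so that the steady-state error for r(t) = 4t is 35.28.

One free integrator in G(s): this is a type 1 system.
K_v = lim_{s→0} s·G(s) = K / (7·14·18) = (1/1764)·K.
e_ss = 4/K_v = 35.28 ⇒ K_v = 50/441 ⇒ K = (50/441)/(1/1764) = 200.

200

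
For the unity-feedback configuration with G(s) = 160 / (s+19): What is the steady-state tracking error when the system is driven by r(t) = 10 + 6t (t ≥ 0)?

infinity

The open loop has no poles at the origin → type 0 system. Treating each term separately:
  • 10: e_ss = 10/(1+K_p) with K_p=160/19 → 190/179.
  • 6t: a type-0 system cannot track it, e_ss → ∞.
The unbounded component dominates.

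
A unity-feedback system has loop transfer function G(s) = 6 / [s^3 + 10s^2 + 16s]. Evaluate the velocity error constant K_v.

0.375

Lowest-order denominator term is 16s, so the open loop has 1 pole at the origin → type 1 system.
K_v = lim_{s→0} s·G(s) = 6 / 16 = 0.375.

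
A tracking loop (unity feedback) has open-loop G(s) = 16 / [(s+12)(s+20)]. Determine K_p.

1/15

G(s) has no factors of s in the denominator, so the system is type 0.
K_p = lim_{s→0} G(s) = 16 / (12·20) = 1/15.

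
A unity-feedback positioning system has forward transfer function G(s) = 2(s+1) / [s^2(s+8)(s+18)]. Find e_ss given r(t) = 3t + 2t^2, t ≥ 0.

System type = 2 (two poles at s=0). Taking each input component in turn:
  • 3t: tracked with zero error.
  • 2t^2: e_ss = 4/K_a with K_a=1/72 → 288.
Total e_ss = 288.

288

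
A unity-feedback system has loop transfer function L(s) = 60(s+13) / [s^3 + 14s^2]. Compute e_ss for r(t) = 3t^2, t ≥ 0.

7/65

Lowest-order denominator term is 14s^2, so the open loop has 2 poles at the origin → type 2 system.
K_a = lim_{s→0} s^2·L(s) = 60·13 / 14 = 390/7.
r(t) = 3t^2 gives R(s) = 6/s^3.
e_ss = 6/K_a = 6/(390/7) = 7/65.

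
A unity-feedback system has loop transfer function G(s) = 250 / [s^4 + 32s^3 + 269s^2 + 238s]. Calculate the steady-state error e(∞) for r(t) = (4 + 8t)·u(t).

7.616

Factoring s from the denominator leaves a polynomial with constant term 238, so the system is type 1. Taking each input component in turn:
  • 4: tracked with zero error.
  • 8t: e_ss = 8/K_v with K_v=125/119 → 7.616.
Total e_ss = 7.616.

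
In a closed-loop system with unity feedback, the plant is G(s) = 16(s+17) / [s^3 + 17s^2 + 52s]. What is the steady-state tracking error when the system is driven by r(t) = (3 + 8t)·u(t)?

26/17

The denominator has no term below 52s — 1 pole at s=0, type 1. By superposition:
  • 3: tracked with zero error.
  • 8t: e_ss = 8/K_v with K_v=68/13 → 26/17.
Total e_ss = 26/17.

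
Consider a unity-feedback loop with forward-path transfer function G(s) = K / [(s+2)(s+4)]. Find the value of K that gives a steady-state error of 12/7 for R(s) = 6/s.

No free integrators in G(s): this is a type 0 system.
K_p = lim_{s→0} G(s) = K / (2·4) = 0.125·K.
e_ss = 6/(1 + K_p) = 12/7 ⇒ 1 + 0.125·K = 3.5 ⇒ K = 20.

20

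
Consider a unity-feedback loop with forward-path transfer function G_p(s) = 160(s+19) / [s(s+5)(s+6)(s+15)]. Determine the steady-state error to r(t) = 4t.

System type = 1 (one pole at s=0).
K_v = lim_{s→0} s·G_p(s) = 160·19 / (5·6·15) = 304/45.
e_ss = 4/K_v = 4/(304/45) = 45/76.

45/76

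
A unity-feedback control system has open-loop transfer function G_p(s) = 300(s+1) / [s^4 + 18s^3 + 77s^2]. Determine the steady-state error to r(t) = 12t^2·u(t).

Lowest-order denominator term is 77s^2, so the open loop has 2 poles at the origin → type 2 system.
K_a = lim_{s→0} s^2·G_p(s) = 300·1 / 77 = 300/77.
r(t) = 12t^2 gives R(s) = 24/s^3.
e_ss = 24/K_a = 24/(300/77) = 6.16.

6.16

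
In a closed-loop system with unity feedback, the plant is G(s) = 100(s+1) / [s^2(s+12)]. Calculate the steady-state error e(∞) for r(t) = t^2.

0.24

The open loop has two poles at the origin → type 2 system.
K_a = lim_{s→0} s^2·G(s) = 100·1 / (12) = 25/3.
r(t) = t^2 gives R(s) = 2/s^3.
e_ss = 2/K_a = 2/(25/3) = 0.24.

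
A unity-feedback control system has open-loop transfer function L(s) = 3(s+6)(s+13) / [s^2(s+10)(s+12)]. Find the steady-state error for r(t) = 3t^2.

40/13

The open loop has two poles at the origin → type 2 system.
K_a = lim_{s→0} s^2·L(s) = 3·6·13 / (10·12) = 1.95.
r(t) = 3t^2 gives R(s) = 6/s^3.
e_ss = 6/K_a = 6/1.95 = 40/13.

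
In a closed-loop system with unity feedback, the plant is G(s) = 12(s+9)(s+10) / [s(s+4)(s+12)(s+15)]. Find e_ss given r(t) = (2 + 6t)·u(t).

4

System type = 1 (one pole at s=0). By superposition:
  • 2: tracked with zero error.
  • 6t: e_ss = 6/K_v with K_v=1.5 → 4.
Total e_ss = 4.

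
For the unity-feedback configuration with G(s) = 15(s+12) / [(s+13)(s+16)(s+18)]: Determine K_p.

5/104

G(s) has no factors of s in the denominator, so the system is type 0.
K_p = lim_{s→0} G(s) = 15·12 / (13·16·18) = 5/104.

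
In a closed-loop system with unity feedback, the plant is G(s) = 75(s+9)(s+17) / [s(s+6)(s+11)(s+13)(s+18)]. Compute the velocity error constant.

The open loop has one pole at the origin → type 1 system.
K_v = lim_{s→0} s·G(s) = 75·9·17 / (6·11·13·18) = 425/572.

425/572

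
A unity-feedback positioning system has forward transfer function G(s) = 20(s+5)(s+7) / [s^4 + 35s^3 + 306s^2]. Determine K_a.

350/153

The denominator has no term below 306s^2 — 2 poles at s=0, type 2.
K_a = lim_{s→0} s^2·G(s) = 20·5·7 / 306 = 350/153.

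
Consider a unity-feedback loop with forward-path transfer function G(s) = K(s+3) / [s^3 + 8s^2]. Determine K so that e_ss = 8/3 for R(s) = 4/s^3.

The denominator has no term below 8s^2 — 2 poles at s=0, type 2.
K_a = lim_{s→0} s^2·G(s) = K·3 / 8 = 0.375·K.
e_ss = 4/K_a = 8/3 ⇒ K_a = 1.5 ⇒ K = 1.5/0.375 = 4.

4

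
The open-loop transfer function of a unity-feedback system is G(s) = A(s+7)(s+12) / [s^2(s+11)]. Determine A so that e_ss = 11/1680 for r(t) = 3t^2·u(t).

System type = 2 (two poles at s=0).
K_a = lim_{s→0} s^2·G(s) = A·7·12 / (11) = (84/11)·A.
e_ss = 6/K_a = 11/1680 ⇒ K_a = 10080/11 ⇒ A = (10080/11)/(84/11) = 120.

120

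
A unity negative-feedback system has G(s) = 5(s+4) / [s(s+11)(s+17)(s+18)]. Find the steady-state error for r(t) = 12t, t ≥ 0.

2019.6

System type = 1 (one pole at s=0).
K_v = lim_{s→0} s·G(s) = 5·4 / (11·17·18) = 10/1683.
e_ss = 12/K_v = 12/(10/1683) = 2019.6.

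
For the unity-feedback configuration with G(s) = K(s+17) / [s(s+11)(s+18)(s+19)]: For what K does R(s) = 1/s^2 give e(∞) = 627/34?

One free integrator in G(s): this is a type 1 system.
K_v = lim_{s→0} s·G(s) = K·17 / (11·18·19) = (17/3762)·K.
e_ss = 1/K_v = 627/34 ⇒ K_v = 34/627 ⇒ K = (34/627)/(17/3762) = 12.

12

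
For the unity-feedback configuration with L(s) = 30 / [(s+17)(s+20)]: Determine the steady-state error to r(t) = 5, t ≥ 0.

The open loop has no poles at the origin → type 0 system.
K_p = lim_{s→0} L(s) = 30 / (17·20) = 3/34.
e_ss = 5/(1 + K_p) = 5/(37/34) = 170/37.

170/37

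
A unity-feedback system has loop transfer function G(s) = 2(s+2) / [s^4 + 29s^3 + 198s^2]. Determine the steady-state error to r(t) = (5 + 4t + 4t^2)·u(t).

Factoring s^2 from the denominator leaves a polynomial with constant term 198, so the system is type 2. By superposition:
  • 5: tracked with zero error.
  • 4t: tracked with zero error.
  • 4t^2: e_ss = 8/K_a with K_a=2/99 → 396.
Total e_ss = 396.

396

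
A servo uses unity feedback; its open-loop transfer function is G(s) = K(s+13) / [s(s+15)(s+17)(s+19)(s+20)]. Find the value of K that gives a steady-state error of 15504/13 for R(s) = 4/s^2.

25

G(s) has one factor of s in the denominator, so the system is type 1.
K_v = lim_{s→0} s·G(s) = K·13 / (15·17·19·20) = (13/96900)·K.
e_ss = 4/K_v = 15504/13 ⇒ K_v = 13/3876 ⇒ K = (13/3876)/(13/96900) = 25.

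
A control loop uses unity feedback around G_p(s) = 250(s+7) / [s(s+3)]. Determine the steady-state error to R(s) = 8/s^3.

infinity

G_p(s) has one factor of s in the denominator, so the system is type 1.
K_a = lim_{s→0} s^2·G_p(s) = 0; the steady-state error to this parabolic input grows without bound.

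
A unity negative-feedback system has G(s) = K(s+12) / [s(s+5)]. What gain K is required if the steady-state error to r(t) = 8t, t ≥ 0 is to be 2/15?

25

One free integrator in G(s): this is a type 1 system.
K_v = lim_{s→0} s·G(s) = K·12 / (5) = 2.4·K.
e_ss = 8/K_v = 2/15 ⇒ K_v = 60 ⇒ K = 60/2.4 = 25.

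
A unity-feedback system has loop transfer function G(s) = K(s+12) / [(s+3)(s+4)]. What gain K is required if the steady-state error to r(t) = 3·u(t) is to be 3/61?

60

System type = 0 (no poles at s=0).
K_p = lim_{s→0} G(s) = K·12 / (3·4) = 1·K.
e_ss = 3/(1 + K_p) = 3/61 ⇒ 1 + 1·K = 61 ⇒ K = 60.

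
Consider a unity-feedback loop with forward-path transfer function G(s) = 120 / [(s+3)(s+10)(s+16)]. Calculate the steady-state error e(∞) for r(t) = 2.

No free integrators in G(s): this is a type 0 system.
K_p = lim_{s→0} G(s) = 120 / (3·10·16) = 0.25.
e_ss = 2/(1 + K_p) = 2/1.25 = 1.6.

1.6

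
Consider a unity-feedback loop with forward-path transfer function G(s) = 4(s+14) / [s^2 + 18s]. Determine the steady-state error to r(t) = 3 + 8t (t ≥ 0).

18/7

Factoring s from the denominator leaves a polynomial with constant term 18, so the system is type 1. Taking each input component in turn:
  • 3: tracked with zero error.
  • 8t: e_ss = 8/K_v with K_v=28/9 → 18/7.
Total e_ss = 18/7.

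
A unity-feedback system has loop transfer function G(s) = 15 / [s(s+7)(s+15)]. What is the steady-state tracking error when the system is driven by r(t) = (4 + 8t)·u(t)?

56

One free integrator in G(s): this is a type 1 system. Treating each term separately:
  • 4: tracked with zero error.
  • 8t: e_ss = 8/K_v with K_v=1/7 → 56.
Total e_ss = 56.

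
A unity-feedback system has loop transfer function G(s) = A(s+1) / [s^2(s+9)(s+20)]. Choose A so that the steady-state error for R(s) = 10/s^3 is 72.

25

The open loop has two poles at the origin → type 2 system.
K_a = lim_{s→0} s^2·G(s) = A·1 / (9·20) = (1/180)·A.
e_ss = 10/K_a = 72 ⇒ K_a = 5/36 ⇒ A = (5/36)/(1/180) = 25.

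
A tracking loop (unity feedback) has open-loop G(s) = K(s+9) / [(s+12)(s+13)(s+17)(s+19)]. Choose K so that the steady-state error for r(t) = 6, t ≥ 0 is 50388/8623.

No free integrators in G(s): this is a type 0 system.
K_p = lim_{s→0} G(s) = K·9 / (12·13·17·19) = (3/16796)·K.
e_ss = 6/(1 + K_p) = 50388/8623 ⇒ 1 + (3/16796)·K = 8623/8398 ⇒ K = 150.

150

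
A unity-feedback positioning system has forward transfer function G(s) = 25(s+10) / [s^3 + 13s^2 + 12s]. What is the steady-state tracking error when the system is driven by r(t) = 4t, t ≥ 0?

Lowest-order denominator term is 12s, so the open loop has 1 pole at the origin → type 1 system.
K_v = lim_{s→0} s·G(s) = 25·10 / 12 = 125/6.
e_ss = 4/K_v = 4/(125/6) = 0.192.

0.192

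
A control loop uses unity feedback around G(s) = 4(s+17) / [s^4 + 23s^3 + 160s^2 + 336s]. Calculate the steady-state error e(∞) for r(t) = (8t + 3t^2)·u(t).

infinity

Lowest-order denominator term is 336s, so the open loop has 1 pole at the origin → type 1 system. By superposition:
  • 8t: e_ss = 8/K_v with K_v=17/84 → 672/17.
  • 3t^2: a type-1 system cannot track it, e_ss → ∞.
The unbounded component dominates.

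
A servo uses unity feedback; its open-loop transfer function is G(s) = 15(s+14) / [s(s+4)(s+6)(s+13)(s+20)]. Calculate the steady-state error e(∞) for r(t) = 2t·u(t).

416/7

System type = 1 (one pole at s=0).
K_v = lim_{s→0} s·G(s) = 15·14 / (4·6·13·20) = 7/208.
e_ss = 2/K_v = 2/(7/208) = 416/7.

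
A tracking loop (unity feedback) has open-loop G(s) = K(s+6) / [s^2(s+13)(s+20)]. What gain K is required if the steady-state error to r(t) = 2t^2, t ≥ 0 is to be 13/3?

Two free integrators in G(s): this is a type 2 system.
K_a = lim_{s→0} s^2·G(s) = K·6 / (13·20) = (3/130)·K.
e_ss = 4/K_a = 13/3 ⇒ K_a = 12/13 ⇒ K = (12/13)/(3/130) = 40.

40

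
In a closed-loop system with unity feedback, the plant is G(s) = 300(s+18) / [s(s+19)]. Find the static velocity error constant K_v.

G(s) has one factor of s in the denominator, so the system is type 1.
K_v = lim_{s→0} s·G(s) = 300·18 / (19) = 5400/19.

5400/19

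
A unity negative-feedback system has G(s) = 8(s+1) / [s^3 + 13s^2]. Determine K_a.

Factoring s^2 from the denominator leaves a polynomial with constant term 13, so the system is type 2.
K_a = lim_{s→0} s^2·G(s) = 8·1 / 13 = 8/13.

8/13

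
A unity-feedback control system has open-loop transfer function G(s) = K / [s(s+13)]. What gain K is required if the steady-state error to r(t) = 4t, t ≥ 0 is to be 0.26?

200

System type = 1 (one pole at s=0).
K_v = lim_{s→0} s·G(s) = K / (13) = (1/13)·K.
e_ss = 4/K_v = 0.26 ⇒ K_v = 200/13 ⇒ K = (200/13)/(1/13) = 200.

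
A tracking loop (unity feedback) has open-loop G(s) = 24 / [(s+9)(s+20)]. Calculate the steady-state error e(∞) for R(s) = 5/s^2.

System type = 0 (no poles at s=0).
K_v = lim_{s→0} s·G(s) = 0; the steady-state error to this ramp input grows without bound.

infinity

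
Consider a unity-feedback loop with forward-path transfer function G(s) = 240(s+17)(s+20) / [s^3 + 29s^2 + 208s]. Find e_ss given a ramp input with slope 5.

13/1020

Lowest-order denominator term is 208s, so the open loop has 1 pole at the origin → type 1 system.
K_v = lim_{s→0} s·G(s) = 240·17·20 / 208 = 5100/13.
e_ss = 5/K_v = 5/(5100/13) = 13/1020.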